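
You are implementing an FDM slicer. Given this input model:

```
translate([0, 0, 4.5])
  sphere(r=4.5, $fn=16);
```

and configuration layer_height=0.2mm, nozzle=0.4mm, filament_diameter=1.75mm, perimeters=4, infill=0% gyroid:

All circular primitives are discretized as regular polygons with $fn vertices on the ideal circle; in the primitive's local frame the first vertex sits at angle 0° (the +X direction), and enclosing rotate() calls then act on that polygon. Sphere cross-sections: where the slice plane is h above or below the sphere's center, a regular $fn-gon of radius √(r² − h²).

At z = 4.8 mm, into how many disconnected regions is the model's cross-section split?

At z = 4.8 mm: the r=4.5 sphere slices to a regular 16-gon of circumradius 4.490 (√(r²−h²) with h=0.3 from center). The result has 1 disconnected region.

1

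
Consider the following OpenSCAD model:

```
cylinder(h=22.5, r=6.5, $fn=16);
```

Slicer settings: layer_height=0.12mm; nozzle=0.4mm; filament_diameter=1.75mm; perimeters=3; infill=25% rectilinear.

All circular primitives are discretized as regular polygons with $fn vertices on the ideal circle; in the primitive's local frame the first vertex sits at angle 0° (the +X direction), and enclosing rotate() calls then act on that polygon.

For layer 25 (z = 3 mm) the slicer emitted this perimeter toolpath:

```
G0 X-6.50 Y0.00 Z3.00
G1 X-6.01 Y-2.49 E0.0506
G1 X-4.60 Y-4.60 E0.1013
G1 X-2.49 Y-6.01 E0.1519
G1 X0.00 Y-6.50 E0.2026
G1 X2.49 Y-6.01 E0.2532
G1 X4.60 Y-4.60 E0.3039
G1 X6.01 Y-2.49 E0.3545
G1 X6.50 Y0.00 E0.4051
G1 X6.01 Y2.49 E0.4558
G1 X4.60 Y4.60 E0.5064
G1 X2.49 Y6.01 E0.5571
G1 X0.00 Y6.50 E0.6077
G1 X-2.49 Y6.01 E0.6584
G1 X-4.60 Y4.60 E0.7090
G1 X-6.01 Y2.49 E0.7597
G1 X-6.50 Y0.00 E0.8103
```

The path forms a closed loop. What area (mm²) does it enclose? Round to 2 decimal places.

Apply the shoelace formula to the sequence of (X, Y) vertices; enclosed area = 129.51 mm².

129.51 mm²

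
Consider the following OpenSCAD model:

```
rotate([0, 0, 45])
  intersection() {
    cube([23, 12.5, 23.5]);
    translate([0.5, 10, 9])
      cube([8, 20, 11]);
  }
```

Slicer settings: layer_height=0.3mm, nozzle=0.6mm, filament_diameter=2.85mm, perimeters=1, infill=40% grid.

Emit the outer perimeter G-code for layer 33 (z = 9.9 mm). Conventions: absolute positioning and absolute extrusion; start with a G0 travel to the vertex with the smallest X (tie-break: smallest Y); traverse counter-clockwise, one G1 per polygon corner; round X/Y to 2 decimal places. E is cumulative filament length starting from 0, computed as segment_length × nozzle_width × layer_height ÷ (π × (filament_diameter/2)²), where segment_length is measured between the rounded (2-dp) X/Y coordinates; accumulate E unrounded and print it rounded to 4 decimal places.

G0 X-8.49 Y9.19 Z9.90
G1 X-6.72 Y7.42 E0.0706
G1 X-1.06 Y13.08 E0.2965
G1 X-2.83 Y14.85 E0.3671
G1 X-8.49 Y9.19 E0.5930

At z = 9.9 mm: the cube is present — its section is the full 23×12.5 rectangle; the cube at (0.5, 10) (footprint 8×20) is included at this height; Keeping only the common overlap: the 8×20 cube at (0.5, 10) partially overlaps the 23×12.5 cube; clipping to the common part keeps 20.00 mm² — 1 connected region; (whole slice rotated 45° about Z — lengths, areas and connectivity unchanged). The outline is a single polygon with 4 vertices. Extrusion per mm of travel: 0.6 × 0.3 / (π × 1.425²) = 0.028216. Accumulating E over each segment gives final E = 0.5930.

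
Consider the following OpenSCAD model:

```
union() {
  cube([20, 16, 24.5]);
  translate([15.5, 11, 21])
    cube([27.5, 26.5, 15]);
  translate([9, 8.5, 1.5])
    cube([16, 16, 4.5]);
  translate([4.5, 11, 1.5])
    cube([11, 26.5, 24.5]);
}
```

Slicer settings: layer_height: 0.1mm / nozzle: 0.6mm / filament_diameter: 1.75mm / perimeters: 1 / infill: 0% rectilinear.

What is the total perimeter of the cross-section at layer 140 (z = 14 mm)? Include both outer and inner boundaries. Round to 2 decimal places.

At z = 14 mm: the cube is present — its section is the full 20×16 rectangle (perimeter 72.00 mm); the cube at (15.5, 11) is absent (z outside [21, 36]); the cube at (9, 8.5) is not intersected at this z (z outside [1.5, 6]); the cube at (4.5, 11) (footprint 11×26.5) is included at this height (perimeter 75.00 mm); Merging all regions: the regions partially overlap (shared area 55.00 mm²), so the edge portions inside another operand are dropped and the merged outline is re-measured after clipping — boundary = 115.00 mm. Overall, the cross-section is a single solid region. Total boundary length (outer) = 115.00 mm.

115.00 mm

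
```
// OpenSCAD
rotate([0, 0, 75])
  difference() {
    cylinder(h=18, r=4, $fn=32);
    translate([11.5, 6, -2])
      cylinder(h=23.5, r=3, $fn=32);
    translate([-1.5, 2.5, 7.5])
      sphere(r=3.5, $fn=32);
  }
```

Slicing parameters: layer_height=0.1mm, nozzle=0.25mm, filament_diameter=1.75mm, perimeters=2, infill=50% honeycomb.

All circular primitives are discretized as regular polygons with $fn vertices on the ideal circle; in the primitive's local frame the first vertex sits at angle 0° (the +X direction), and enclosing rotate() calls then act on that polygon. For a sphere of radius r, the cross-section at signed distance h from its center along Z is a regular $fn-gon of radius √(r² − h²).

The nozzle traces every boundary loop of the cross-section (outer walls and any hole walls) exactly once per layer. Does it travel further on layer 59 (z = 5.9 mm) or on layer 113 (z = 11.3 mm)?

layer 59 (z = 5.9 mm)

Layer 59 (z = 5.9): the r=4 cylinder contributes a regular 32-gon of circumradius 4 (perimeter = 2·32·4.000·sin(180°/32) = 25.09 mm); the r=3 cylinder at (11.5, 6) contributes a regular 32-gon of circumradius 3 (perimeter = 2·32·3.000·sin(180°/32) = 18.82 mm); the r=3.5 sphere at (-1.5, 2.5) contributes a regular 32-gon of circumradius √(3.5²−1.6²) = 3.113 (perimeter = 2·32·3.113·sin(180°/32) = 19.53 mm); Subtracting the remaining from the first: starting from the r=4 cylinder, the r=3 cylinder at (11.5, 6) misses the remaining region (no effect); the r=3.5 sphere at (-1.5, 2.5) partially overlaps it — only the 18.98 mm² overlap (of its 30.25 mm²) is removed, clipping the outline — boundary = 27.03 mm; (rotated 75° about Z; rotation is an isometry so areas/perimeters/island counts are preserved). So its perimeter = 27.03 mm. Layer 113 (z = 11.3): the r=4 cylinder gives a regular 32-gon of circumradius 4 (constant along its height) (perimeter = 2·32·4.000·sin(180°/32) = 25.09 mm); the cylinder at (11.5, 6): section is a regular 32-gon, circumradius r=3 (perimeter = 2·32·3.000·sin(180°/32) = 18.82 mm); the sphere at (-1.5, 2.5) does not reach this height (|z−center|=3.800 > r=3.5); After the difference (first − rest): starting from the r=4 cylinder, the r=3 cylinder at (11.5, 6) misses the remaining region (no effect) — boundary = 25.09 mm; (rotated 75° about Z; rotation is an isometry so areas/perimeters/island counts are preserved). So its perimeter = 25.09 mm. Layer 59 is larger (27.03 vs 25.09 mm).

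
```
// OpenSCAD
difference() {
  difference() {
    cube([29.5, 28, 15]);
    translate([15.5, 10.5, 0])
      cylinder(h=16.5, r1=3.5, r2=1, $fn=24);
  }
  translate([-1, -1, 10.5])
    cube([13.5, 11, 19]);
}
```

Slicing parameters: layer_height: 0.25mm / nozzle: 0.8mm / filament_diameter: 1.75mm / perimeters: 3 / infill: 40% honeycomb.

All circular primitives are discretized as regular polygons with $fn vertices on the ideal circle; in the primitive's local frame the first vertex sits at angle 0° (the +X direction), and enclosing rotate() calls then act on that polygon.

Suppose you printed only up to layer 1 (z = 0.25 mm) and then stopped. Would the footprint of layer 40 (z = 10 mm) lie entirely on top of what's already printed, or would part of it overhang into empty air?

part overhangs

Compare the two slices. At z = 0.25: the 29.5×28 cube contributes its full rectangle (area 826.00 mm²); the cone at (15.5, 10.5) contributes a regular 24-gon of circumradius 3.462 (interpolated between r1=3.5 and r2=1 at t=0.015) (area = (24/2)·3.462²·sin(360°/24) = 37.23 mm²); Subtracting the remaining from the first: starting from the 29.5×28 cube (826.00 mm²), the cone at (15.5, 10.5) lies wholly inside it (removes its full 37.23 mm² and its 21.69 mm outline becomes a hole wall) — area = 788.77 mm²; the cube at (-1, -1) is absent (z outside [10.5, 29.5]); Subtracting the remaining from the first: none of the subtracted shapes is present at this height, so the result so far is unchanged — area = 788.77 mm². At z = 10: the cube (footprint 29.5×28) is included at this height (area 826.00 mm²); the cone at (15.5, 10.5): at t=0.606 of its height the radius interpolates to r₁+(r₂−r₁)t = 1.985, giving a regular 24-gon of that circumradius (area = (24/2)·1.985²·sin(360°/24) = 12.24 mm²); Subtracting the remaining from the first: starting from the 29.5×28 cube (826.00 mm²), the cone at (15.5, 10.5) lies wholly inside it (removes its full 12.24 mm² and its 12.44 mm outline becomes a hole wall) — area = 813.76 mm²; the cube at (-1, -1) is not intersected at this z (z outside [10.5, 29.5]); Taking the first minus the rest: none of the subtracted shapes is present at this height, so that combined region is unchanged — area = 813.76 mm². Checking containment: at z = 10 the cross-section extends beyond the z = 0.25 cross-section by about 24.99 mm².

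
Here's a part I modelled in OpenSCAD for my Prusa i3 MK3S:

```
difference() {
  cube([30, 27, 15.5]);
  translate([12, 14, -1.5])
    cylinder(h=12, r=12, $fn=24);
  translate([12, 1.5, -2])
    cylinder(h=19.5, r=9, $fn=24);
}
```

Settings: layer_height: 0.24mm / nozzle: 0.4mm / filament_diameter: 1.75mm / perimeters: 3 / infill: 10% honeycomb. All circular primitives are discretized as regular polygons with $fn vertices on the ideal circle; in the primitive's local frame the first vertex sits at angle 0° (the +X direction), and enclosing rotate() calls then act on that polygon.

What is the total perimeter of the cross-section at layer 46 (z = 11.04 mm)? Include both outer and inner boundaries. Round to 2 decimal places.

127.61 mm

At z = 11.04 mm: the cube (footprint 30×27) is included at this height (perimeter 114.00 mm); the cylinder at (12, 14) is not intersected at this z (z outside [-1.5, 10.5]); the cylinder at (12, 1.5): section is a regular 24-gon, circumradius r=9 (perimeter = 2·24·9.000·sin(180°/24) = 56.39 mm); Subtracting the remaining from the first: starting from the 30×27 cube, the r=9 cylinder at (12, 1.5) partially overlaps it — only the 152.49 mm² overlap (of its 251.57 mm²) is removed, clipping the outline — boundary = 127.61 mm. Overall, the cross-section is a single solid region. Total boundary length (outer) = 127.61 mm.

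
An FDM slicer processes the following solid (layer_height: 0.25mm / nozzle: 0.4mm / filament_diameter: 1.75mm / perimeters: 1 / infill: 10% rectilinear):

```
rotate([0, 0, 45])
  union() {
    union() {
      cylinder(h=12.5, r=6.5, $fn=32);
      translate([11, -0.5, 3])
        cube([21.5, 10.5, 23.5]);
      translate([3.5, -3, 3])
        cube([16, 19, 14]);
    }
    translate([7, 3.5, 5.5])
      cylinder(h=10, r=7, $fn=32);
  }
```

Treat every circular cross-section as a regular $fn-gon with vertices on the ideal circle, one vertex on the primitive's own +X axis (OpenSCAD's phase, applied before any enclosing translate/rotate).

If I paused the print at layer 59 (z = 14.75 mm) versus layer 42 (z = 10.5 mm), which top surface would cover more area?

Layer 59 (z = 14.75): the cylinder is absent (z outside [0, 12.5]); the cube at (11, -0.5) is present — its section is the full 21.5×10.5 rectangle (area 225.75 mm²); the cube at (3.5, -3) (footprint 16×19) is included at this height (area 304.00 mm²); Merging all regions: the regions partially overlap — summed areas 529.75 mm² minus the doubly-counted overlap 89.25 mm² gives 440.50 mm² — area = 440.50 mm²; the r=7 cylinder at (7, 3.5) gives a regular 32-gon of circumradius 7 (constant along its height) (area = (32/2)·7.000²·sin(360°/32) = 152.95 mm²); Combining (union): the regions partially overlap — summed areas 593.45 mm² minus the doubly-counted overlap 121.56 mm² gives 471.89 mm² — area = 471.89 mm²; (rotated 45° about Z; rotation is an isometry so areas/perimeters/island counts are preserved). So its area = 471.89 mm². Layer 42 (z = 10.5): the r=6.5 cylinder contributes a regular 32-gon of circumradius 6.5 (area = (32/2)·6.500²·sin(360°/32) = 131.88 mm²); the 21.5×10.5 cube at (11, -0.5) contributes its full rectangle (area 225.75 mm²); the cube at (3.5, -3) (footprint 16×19) is included at this height (area 304.00 mm²); Combining (union): the regions partially overlap — summed areas 661.63 mm² minus the doubly-counted overlap 108.92 mm² gives 552.71 mm² — area = 552.71 mm²; the r=7 cylinder at (7, 3.5) contributes a regular 32-gon of circumradius 7 (area = (32/2)·7.000²·sin(360°/32) = 152.95 mm²); Merging all regions: the regions partially overlap — summed areas 705.66 mm² minus the doubly-counted overlap 145.23 mm² gives 560.43 mm² — area = 560.43 mm²; (whole slice rotated 45° about Z — lengths, areas and connectivity unchanged). So its area = 560.43 mm². Layer 42 is larger (560.43 vs 471.89 mm²).

layer 42 (z = 10.5 mm)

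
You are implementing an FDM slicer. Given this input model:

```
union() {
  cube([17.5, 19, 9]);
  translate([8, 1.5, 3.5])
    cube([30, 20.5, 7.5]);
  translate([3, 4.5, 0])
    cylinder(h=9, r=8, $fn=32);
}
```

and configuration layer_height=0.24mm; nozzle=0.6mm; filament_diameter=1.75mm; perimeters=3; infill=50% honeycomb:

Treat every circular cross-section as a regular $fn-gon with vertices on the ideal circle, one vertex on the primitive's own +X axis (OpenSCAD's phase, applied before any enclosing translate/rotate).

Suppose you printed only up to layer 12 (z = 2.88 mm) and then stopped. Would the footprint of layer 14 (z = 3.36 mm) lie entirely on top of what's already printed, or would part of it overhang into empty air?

entirely on top

Compare the two slices. At z = 2.88: the cube (footprint 17.5×19) is included at this height (area 332.50 mm²); the cube at (8, 1.5) is absent (z outside [3.5, 11]); the r=8 cylinder at (3, 4.5) contributes a regular 32-gon of circumradius 8 (area = (32/2)·8.000²·sin(360°/32) = 199.77 mm²); Merging all regions: the regions partially overlap — summed areas 532.27 mm² minus the doubly-counted overlap 120.67 mm² gives 411.61 mm² — area = 411.61 mm². At z = 3.36: the cube (footprint 17.5×19) is included at this height (area 332.50 mm²); the cube at (8, 1.5) is absent (z outside [3.5, 11]); the cylinder at (3, 4.5): section is a regular 32-gon, circumradius r=8 (area = (32/2)·8.000²·sin(360°/32) = 199.77 mm²); Merging all regions: the regions partially overlap — summed areas 532.27 mm² minus the doubly-counted overlap 120.67 mm² gives 411.61 mm² — area = 411.61 mm². Checking containment: the cross-section at z = 3.36 is a subset of the cross-section at z = 2.88.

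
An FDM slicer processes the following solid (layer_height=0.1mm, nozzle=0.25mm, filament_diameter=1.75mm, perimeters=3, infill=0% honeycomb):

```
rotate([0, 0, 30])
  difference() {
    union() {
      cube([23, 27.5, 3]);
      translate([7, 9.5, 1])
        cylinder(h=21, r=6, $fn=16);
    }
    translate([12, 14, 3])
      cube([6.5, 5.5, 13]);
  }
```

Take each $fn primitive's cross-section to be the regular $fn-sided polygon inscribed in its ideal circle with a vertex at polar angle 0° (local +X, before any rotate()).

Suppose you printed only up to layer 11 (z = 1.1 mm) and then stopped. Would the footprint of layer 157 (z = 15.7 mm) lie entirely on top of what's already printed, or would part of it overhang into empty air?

entirely on top

Compare the two slices. At z = 1.1: the cube (footprint 23×27.5) is included at this height (area 632.50 mm²); the r=6 cylinder at (7, 9.5) gives a regular 16-gon of circumradius 6 (constant along its height) (area = (16/2)·6.000²·sin(360°/16) = 110.21 mm²); Combining (union): the r=6 cylinder at (7, 9.5) lies entirely inside the 23×27.5 cube, so the union is just the 23×27.5 cube — area = 632.50 mm²; the cube at (12, 14) is absent (z outside [3, 16]); Taking the first minus the rest: none of the subtracted shapes is present at this height, so that combined region is unchanged — area = 632.50 mm²; (rotated 30° about Z; rotation is an isometry so areas/perimeters/island counts are preserved). At z = 15.7: the cube is absent (z outside [0, 3]); the r=6 cylinder at (7, 9.5) contributes a regular 16-gon of circumradius 6 (area = (16/2)·6.000²·sin(360°/16) = 110.21 mm²); Taking the union: only the r=6 cylinder at (7, 9.5) is present, so the union is just that shape — area = 110.21 mm²; the cube at (12, 14) is present — its section is the full 6.5×5.5 rectangle (area 35.75 mm²); Subtracting the remaining from the first: starting from the result so far (110.21 mm²), the 6.5×5.5 cube at (12, 14) misses the remaining region (no effect) — area = 110.21 mm²; (whole slice rotated 30° about Z — lengths, areas and connectivity unchanged). Checking containment: the cross-section at z = 15.7 is a subset of the cross-section at z = 1.1.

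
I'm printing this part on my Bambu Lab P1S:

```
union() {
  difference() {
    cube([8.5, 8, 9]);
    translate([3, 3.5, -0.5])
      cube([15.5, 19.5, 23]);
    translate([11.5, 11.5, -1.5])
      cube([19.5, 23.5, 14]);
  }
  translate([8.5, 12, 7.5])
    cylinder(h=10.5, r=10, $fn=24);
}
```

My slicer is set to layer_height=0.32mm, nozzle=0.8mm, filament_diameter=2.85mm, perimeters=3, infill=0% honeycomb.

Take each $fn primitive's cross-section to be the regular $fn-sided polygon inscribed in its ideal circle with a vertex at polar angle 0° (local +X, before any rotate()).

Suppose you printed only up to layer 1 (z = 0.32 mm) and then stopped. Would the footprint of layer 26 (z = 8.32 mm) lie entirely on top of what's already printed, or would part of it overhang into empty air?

part overhangs

Compare the two slices. At z = 0.32: the 8.5×8 cube contributes its full rectangle (area 68.00 mm²); the cube at (3, 3.5) (footprint 15.5×19.5) is included at this height (area 302.25 mm²); the cube at (11.5, 11.5) (footprint 19.5×23.5) is included at this height (area 458.25 mm²); Taking the first minus the rest: starting from the 8.5×8 cube (68.00 mm²), the 15.5×19.5 cube at (3, 3.5) partially overlaps it — only the 24.75 mm² overlap (of its 302.25 mm²) is removed, clipping the outline; the 19.5×23.5 cube at (11.5, 11.5) misses the remaining region (no effect) — area = 43.25 mm²; the cylinder at (8.5, 12) is not intersected at this z (z outside [7.5, 18]); Combining (union): only that combined region is present, so the union is just that shape — area = 43.25 mm². At z = 8.32: the cube is present — its section is the full 8.5×8 rectangle (area 68.00 mm²); the cube at (3, 3.5) (footprint 15.5×19.5) is included at this height (area 302.25 mm²); the 19.5×23.5 cube at (11.5, 11.5) contributes its full rectangle (area 458.25 mm²); Taking the first minus the rest: starting from the 8.5×8 cube (68.00 mm²), the 15.5×19.5 cube at (3, 3.5) partially overlaps it — only the 24.75 mm² overlap (of its 302.25 mm²) is removed, clipping the outline; the 19.5×23.5 cube at (11.5, 11.5) misses the remaining region (no effect) — area = 43.25 mm²; the r=10 cylinder at (8.5, 12) gives a regular 24-gon of circumradius 10 (constant along its height) (area = (24/2)·10.000²·sin(360°/24) = 310.58 mm²); Combining (union): the regions partially overlap — summed areas 353.83 mm² minus the doubly-counted overlap 13.88 mm² gives 339.95 mm² — area = 339.95 mm². Checking containment: at z = 8.32 the cross-section extends beyond the z = 0.32 cross-section by about 296.70 mm².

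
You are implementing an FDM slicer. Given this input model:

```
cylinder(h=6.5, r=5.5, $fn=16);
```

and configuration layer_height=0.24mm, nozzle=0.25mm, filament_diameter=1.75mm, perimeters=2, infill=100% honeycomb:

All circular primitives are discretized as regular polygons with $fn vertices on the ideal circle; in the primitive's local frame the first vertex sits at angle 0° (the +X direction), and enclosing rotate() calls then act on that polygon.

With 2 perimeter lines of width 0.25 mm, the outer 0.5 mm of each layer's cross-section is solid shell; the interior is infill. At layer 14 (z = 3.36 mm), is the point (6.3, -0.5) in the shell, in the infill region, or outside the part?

outside

At z = 3.36 mm: the r=5.5 cylinder gives a regular 16-gon of circumradius 5.5 (constant along its height). Overall, the cross-section is a single solid region. The nearest boundary edge runs (5.08, -2.10)→(5.50, 0.00); distance from the point to it = 0.88 mm. The point is not inside any of the regions above, so it lies outside the cross-section (0.88 mm from the nearest boundary).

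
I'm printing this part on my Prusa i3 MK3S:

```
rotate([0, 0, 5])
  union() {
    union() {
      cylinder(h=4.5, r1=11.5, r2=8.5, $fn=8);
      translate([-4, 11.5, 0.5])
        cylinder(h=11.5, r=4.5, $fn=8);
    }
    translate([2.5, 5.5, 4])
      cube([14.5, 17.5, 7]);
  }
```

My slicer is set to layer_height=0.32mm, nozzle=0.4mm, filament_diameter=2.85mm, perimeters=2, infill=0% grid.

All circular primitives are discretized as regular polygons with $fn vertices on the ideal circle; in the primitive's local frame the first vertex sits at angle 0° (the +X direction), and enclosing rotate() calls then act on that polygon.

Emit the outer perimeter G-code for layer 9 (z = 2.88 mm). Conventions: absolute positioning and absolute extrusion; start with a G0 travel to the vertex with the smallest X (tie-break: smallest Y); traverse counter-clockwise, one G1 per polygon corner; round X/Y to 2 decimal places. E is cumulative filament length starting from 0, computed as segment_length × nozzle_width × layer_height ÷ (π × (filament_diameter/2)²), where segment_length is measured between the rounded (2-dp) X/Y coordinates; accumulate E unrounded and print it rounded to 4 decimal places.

At z = 2.88 mm: the cone: at t=0.640 of its height the radius interpolates to r₁+(r₂−r₁)t = 9.580, giving a regular 8-gon of that circumradius; the r=4.5 cylinder at (-4, 11.5) gives a regular 8-gon of circumradius 4.5 (constant along its height); Combining (union): the regions partially overlap (shared area 3.66 mm²), so overlapping operands fuse into one piece — 1 connected region; the cube at (2.5, 5.5) does not reach this height (z outside [4, 11]); Taking the union: only the result so far is present, so the union is just that shape — 1 connected region; (whole slice rotated 5° about Z — lengths, areas and connectivity unchanged). The outline is a single polygon with 16 vertices. Extrusion per mm of travel: 0.4 × 0.32 / (π × 1.425²) = 0.020065. Accumulating E over each segment gives final E = 1.5086.

G0 X-9.54 Y-0.83 Z2.88
G1 X-6.16 Y-7.34 E0.1472
G1 X0.83 Y-9.54 E0.2942
G1 X7.34 Y-6.16 E0.4414
G1 X9.54 Y0.83 E0.5884
G1 X6.16 Y7.34 E0.7356
G1 X-0.83 Y9.54 E0.8826
G1 X-1.18 Y9.37 E0.8904
G1 X-0.50 Y11.50 E0.9353
G1 X-2.09 Y14.55 E1.0043
G1 X-5.38 Y15.59 E1.0735
G1 X-8.43 Y14.00 E1.1426
G1 X-9.47 Y10.72 E1.2116
G1 X-7.88 Y7.66 E1.2808
G1 X-5.75 Y6.99 E1.3256
G1 X-7.34 Y6.16 E1.3616
G1 X-9.54 Y-0.83 E1.5086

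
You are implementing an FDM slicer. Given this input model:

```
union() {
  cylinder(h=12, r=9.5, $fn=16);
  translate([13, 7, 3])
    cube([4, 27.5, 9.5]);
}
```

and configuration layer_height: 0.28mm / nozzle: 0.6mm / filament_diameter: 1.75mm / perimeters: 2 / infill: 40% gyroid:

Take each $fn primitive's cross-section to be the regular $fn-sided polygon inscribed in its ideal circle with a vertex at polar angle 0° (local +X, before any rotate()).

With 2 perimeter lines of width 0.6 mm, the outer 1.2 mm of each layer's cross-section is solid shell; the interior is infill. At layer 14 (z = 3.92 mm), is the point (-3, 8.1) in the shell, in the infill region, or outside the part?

shell

At z = 3.92 mm: the r=9.5 cylinder gives a regular 16-gon of circumradius 9.5 (constant along its height); the cube at (13, 7) is present — its section is the full 4×27.5 rectangle; Combining (union): the 2 present regions are separate (no shared area or edge), so areas and boundary lengths simply add and each stays a separate island — 2 connected regions. Overall, the cross-section has 2 separate islands. The nearest boundary edge runs (-3.64, 8.78)→(0.00, 9.50); distance from the point to it = 0.79 mm. (Shell/infill is judged within the island containing the point — the largest one.) The point is inside the cross-section, 0.79 mm from the nearest boundary — within the 1.2 mm shell band (2 × 0.6).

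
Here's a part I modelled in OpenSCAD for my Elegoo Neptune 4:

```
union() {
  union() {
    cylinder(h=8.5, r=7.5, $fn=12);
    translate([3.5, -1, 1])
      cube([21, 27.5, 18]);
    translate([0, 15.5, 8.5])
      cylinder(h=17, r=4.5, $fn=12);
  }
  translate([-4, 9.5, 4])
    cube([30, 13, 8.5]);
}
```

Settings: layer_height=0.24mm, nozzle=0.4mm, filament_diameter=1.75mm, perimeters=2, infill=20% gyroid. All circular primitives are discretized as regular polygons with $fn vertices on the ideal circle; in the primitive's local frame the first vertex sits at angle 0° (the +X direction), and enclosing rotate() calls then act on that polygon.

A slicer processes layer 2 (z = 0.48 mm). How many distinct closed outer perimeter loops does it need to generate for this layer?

At z = 0.48 mm: the r=7.5 cylinder contributes a regular 12-gon of circumradius 7.5; the cube at (3.5, -1) is not intersected at this z (z outside [1, 19]); the cylinder at (0, 15.5) is absent (z outside [8.5, 25.5]); Combining (union): only the r=7.5 cylinder is present, so the union is just that shape — 1 connected region; the cube at (-4, 9.5) is not intersected at this z (z outside [4, 12.5]); Taking the union: only that combined region is present, so the union is just that shape — 1 connected region. The result has 1 disconnected region.

1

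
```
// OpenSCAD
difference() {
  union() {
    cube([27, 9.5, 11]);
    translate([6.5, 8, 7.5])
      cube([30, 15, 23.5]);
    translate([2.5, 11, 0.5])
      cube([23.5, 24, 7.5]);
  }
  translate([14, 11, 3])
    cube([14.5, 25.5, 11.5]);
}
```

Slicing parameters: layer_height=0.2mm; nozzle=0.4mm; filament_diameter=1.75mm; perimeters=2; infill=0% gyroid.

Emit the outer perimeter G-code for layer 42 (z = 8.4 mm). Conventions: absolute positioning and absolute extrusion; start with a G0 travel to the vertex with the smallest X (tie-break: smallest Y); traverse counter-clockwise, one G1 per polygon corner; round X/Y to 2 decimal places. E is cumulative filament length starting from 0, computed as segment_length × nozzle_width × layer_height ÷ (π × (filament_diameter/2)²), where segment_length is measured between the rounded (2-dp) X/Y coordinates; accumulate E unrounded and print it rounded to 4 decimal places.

At z = 8.4 mm: the cube is present — its section is the full 27×9.5 rectangle; the 30×15 cube at (6.5, 8) contributes its full rectangle; the cube at (2.5, 11) is not intersected at this z (z outside [0.5, 8]); Taking the union: the regions partially overlap (shared area 30.75 mm²), so overlapping operands fuse into one piece — 1 connected region; the cube at (14, 11) is present — its section is the full 14.5×25.5 rectangle; Taking the first minus the rest: starting from that combined region, the 14.5×25.5 cube at (14, 11) partially overlaps it — only the 174.00 mm² overlap (of its 369.75 mm²) is removed, clipping the outline — 1 connected region. The outline is a single polygon with 12 vertices. Extrusion per mm of travel: 0.4 × 0.2 / (π × 0.875²) = 0.033260. Accumulating E over each segment gives final E = 4.7562.

G0 X0.00 Y0.00 Z8.40
G1 X27.00 Y0.00 E0.8980
G1 X27.00 Y8.00 E1.1641
G1 X36.50 Y8.00 E1.4801
G1 X36.50 Y23.00 E1.9790
G1 X28.50 Y23.00 E2.2451
G1 X28.50 Y11.00 E2.6442
G1 X14.00 Y11.00 E3.1265
G1 X14.00 Y23.00 E3.5256
G1 X6.50 Y23.00 E3.7750
G1 X6.50 Y9.50 E4.2240
G1 X0.00 Y9.50 E4.4402
G1 X0.00 Y0.00 E4.7562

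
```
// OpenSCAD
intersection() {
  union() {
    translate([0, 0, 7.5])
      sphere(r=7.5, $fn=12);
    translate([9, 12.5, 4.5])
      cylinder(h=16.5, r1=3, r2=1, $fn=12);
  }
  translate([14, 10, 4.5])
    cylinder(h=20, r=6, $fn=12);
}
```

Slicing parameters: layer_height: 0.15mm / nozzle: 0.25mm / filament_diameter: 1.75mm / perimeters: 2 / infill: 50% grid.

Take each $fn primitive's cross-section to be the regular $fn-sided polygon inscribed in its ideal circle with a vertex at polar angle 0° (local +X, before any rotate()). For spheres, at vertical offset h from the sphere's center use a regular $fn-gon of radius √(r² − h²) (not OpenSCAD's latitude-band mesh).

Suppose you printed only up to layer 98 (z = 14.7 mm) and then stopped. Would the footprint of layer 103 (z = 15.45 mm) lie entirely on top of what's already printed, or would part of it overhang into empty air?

Compare the two slices. At z = 14.7: the sphere: section is a regular 12-gon, circumradius = √(r²−h²) = √(7.5²−7.2²) = 2.100 (area = (12/2)·2.100²·sin(360°/12) = 13.23 mm²); the cone at (9, 12.5): at t=0.618 of its height the radius interpolates to r₁+(r₂−r₁)t = 1.764, giving a regular 12-gon of that circumradius (area = (12/2)·1.764²·sin(360°/12) = 9.33 mm²); Taking the union: the 2 present regions are separate (no shared area or edge), so areas and boundary lengths simply add and each stays a separate island — area = 22.56 mm²; the r=6 cylinder at (14, 10) contributes a regular 12-gon of circumradius 6 (area = (12/2)·6.000²·sin(360°/12) = 108.00 mm²); Keeping only the common overlap: the r=6 cylinder at (14, 10) partially overlaps that combined region; clipping to the common part keeps 5.29 mm² — area = 5.29 mm². At z = 15.45: the sphere is not intersected at this z (|z−center|=7.950 > r=7.5); the cone at (9, 12.5) (r1=3→r2=1) has section circumradius 1.673 here — a regular 12-gon (area = (12/2)·1.673²·sin(360°/12) = 8.39 mm²); Merging all regions: only the cone at (9, 12.5) is present, so the union is just that shape — area = 8.39 mm²; the r=6 cylinder at (14, 10) contributes a regular 12-gon of circumradius 6 (area = (12/2)·6.000²·sin(360°/12) = 108.00 mm²); Taking the intersection: the r=6 cylinder at (14, 10) partially overlaps that combined region; clipping to the common part keeps 4.82 mm² — area = 4.82 mm². Checking containment: the cross-section at z = 15.45 is a subset of the cross-section at z = 14.7.

entirely on top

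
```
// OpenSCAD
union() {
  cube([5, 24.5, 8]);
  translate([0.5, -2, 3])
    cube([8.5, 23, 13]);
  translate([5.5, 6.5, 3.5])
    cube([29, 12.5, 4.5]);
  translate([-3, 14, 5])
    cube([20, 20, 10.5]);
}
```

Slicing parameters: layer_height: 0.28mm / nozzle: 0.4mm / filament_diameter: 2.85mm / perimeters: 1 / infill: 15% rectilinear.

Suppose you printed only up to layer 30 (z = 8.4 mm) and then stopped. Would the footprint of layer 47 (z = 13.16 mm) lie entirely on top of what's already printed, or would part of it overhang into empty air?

entirely on top

Compare the two slices. At z = 8.4: the cube does not reach this height (z outside [0, 8]); the 8.5×23 cube at (0.5, -2) contributes its full rectangle (area 195.50 mm²); the cube at (5.5, 6.5) is absent (z outside [3.5, 8]); the 20×20 cube at (-3, 14) contributes its full rectangle (area 400.00 mm²); Merging all regions: the regions partially overlap — summed areas 595.50 mm² minus the doubly-counted overlap 59.50 mm² gives 536.00 mm² — area = 536.00 mm². At z = 13.16: the cube does not reach this height (z outside [0, 8]); the 8.5×23 cube at (0.5, -2) contributes its full rectangle (area 195.50 mm²); the cube at (5.5, 6.5) is not intersected at this z (z outside [3.5, 8]); the cube at (-3, 14) is present — its section is the full 20×20 rectangle (area 400.00 mm²); Taking the union: the regions partially overlap — summed areas 595.50 mm² minus the doubly-counted overlap 59.50 mm² gives 536.00 mm² — area = 536.00 mm². Checking containment: the cross-section at z = 13.16 is a subset of the cross-section at z = 8.4.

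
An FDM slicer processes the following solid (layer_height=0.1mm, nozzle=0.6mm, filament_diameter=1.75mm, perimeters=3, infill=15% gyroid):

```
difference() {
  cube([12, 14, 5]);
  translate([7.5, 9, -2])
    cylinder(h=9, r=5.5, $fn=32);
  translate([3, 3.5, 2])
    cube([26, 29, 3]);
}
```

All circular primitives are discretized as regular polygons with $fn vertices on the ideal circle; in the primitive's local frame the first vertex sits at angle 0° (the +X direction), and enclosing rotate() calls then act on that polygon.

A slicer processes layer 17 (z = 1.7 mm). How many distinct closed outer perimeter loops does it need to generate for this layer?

2

At z = 1.7 mm: the cube (footprint 12×14) is included at this height; the r=5.5 cylinder at (7.5, 9) contributes a regular 32-gon of circumradius 5.5; the cube at (3, 3.5) does not reach this height (z outside [2, 5]); Subtracting the remaining from the first: starting from the 12×14 cube, the r=5.5 cylinder at (7.5, 9) partially overlaps it — only the 88.78 mm² overlap (of its 94.42 mm²) is removed, clipping the outline — 2 connected regions. The result has 2 disconnected regions.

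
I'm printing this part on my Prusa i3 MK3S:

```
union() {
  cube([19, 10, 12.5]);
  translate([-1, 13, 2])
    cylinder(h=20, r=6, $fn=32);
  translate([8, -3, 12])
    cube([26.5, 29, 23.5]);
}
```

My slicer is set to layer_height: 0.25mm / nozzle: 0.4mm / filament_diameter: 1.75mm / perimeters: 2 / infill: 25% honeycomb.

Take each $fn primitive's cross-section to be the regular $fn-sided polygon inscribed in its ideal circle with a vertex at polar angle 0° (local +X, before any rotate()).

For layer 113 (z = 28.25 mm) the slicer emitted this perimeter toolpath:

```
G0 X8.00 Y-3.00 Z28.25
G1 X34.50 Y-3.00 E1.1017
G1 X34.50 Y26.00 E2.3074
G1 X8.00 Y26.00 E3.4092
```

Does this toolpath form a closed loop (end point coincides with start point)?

Start point (G0): (8.00, -3.00). End point (last G1): the path does not return to the start — open.

no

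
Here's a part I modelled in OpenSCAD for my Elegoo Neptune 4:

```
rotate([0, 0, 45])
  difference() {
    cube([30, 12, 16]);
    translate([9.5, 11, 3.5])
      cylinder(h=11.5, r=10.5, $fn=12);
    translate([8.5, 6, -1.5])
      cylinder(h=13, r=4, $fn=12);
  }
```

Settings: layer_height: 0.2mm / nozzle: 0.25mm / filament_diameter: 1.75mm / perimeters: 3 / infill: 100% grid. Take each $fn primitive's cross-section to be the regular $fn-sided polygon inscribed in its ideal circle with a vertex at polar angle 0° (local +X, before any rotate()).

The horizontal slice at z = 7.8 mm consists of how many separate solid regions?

1

At z = 7.8 mm: the cube is present — its section is the full 30×12 rectangle; the r=10.5 cylinder at (9.5, 11) gives a regular 12-gon of circumradius 10.5 (constant along its height); the cylinder at (8.5, 6): section is a regular 12-gon, circumradius r=4; After the difference (first − rest): starting from the 30×12 cube, the r=10.5 cylinder at (9.5, 11) partially overlaps it — only the 183.38 mm² overlap (of its 330.75 mm²) is removed, clipping the outline; the r=4 cylinder at (8.5, 6) misses the remaining region (no effect) — 1 connected region; (rotated 45° about Z; rotation is an isometry so areas/perimeters/island counts are preserved). The result has 1 disconnected region.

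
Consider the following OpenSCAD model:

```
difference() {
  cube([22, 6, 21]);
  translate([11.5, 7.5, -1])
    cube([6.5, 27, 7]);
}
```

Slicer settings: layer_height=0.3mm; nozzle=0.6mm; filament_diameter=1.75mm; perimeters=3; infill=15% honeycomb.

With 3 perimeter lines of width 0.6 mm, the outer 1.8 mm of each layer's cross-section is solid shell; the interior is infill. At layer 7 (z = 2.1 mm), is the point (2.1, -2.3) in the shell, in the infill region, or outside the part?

At z = 2.1 mm: the cube is present — its section is the full 22×6 rectangle; the cube at (11.5, 7.5) (footprint 6.5×27) is included at this height; After the difference (first − rest): starting from the 22×6 cube, the 6.5×27 cube at (11.5, 7.5) misses the remaining region (no effect) — 1 connected region. Overall, the cross-section is a single solid region. The nearest boundary edge runs (22.00, 0.00)→(0.00, 0.00); distance from the point to it = 2.30 mm. The point is not inside any of the regions above, so it lies outside the cross-section (2.30 mm from the nearest boundary).

outside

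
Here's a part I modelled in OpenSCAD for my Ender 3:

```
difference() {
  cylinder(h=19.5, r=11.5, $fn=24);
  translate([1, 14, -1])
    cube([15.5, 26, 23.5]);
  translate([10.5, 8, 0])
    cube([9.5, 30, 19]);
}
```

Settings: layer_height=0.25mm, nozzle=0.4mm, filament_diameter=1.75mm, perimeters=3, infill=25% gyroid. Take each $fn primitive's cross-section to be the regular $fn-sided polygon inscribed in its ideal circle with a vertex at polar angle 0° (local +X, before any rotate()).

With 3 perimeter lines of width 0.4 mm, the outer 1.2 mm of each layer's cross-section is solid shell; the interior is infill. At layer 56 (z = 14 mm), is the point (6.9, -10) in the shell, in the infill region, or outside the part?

At z = 14 mm: the cylinder: section is a regular 24-gon, circumradius r=11.5; the cube at (1, 14) (footprint 15.5×26) is included at this height; the 9.5×30 cube at (10.5, 8) contributes its full rectangle; Subtracting the remaining from the first: starting from the r=11.5 cylinder, the 15.5×26 cube at (1, 14) misses the remaining region (no effect); the 9.5×30 cube at (10.5, 8) misses the remaining region (no effect) — 1 connected region. Overall, the cross-section is a single solid region. The nearest boundary edge runs (8.13, -8.13)→(5.75, -9.96); distance from the point to it = 0.73 mm. The point is not inside any of the regions above, so it lies outside the cross-section (0.73 mm from the nearest boundary).

outside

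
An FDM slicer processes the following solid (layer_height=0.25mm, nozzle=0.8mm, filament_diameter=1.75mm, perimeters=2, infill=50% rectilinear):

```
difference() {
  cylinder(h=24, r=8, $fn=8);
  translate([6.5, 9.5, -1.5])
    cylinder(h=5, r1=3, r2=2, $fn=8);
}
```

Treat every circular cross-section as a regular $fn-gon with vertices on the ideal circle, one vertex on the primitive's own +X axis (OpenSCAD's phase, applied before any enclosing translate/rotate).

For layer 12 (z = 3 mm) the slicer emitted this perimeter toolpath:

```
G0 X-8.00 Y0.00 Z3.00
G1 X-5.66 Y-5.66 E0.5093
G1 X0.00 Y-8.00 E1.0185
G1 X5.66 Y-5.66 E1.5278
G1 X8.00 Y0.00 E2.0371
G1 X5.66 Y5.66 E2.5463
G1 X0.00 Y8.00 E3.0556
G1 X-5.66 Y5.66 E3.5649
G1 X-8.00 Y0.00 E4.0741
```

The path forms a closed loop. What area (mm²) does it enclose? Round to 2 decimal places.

181.12 mm²

Apply the shoelace formula to the sequence of (X, Y) vertices; enclosed area = 181.12 mm².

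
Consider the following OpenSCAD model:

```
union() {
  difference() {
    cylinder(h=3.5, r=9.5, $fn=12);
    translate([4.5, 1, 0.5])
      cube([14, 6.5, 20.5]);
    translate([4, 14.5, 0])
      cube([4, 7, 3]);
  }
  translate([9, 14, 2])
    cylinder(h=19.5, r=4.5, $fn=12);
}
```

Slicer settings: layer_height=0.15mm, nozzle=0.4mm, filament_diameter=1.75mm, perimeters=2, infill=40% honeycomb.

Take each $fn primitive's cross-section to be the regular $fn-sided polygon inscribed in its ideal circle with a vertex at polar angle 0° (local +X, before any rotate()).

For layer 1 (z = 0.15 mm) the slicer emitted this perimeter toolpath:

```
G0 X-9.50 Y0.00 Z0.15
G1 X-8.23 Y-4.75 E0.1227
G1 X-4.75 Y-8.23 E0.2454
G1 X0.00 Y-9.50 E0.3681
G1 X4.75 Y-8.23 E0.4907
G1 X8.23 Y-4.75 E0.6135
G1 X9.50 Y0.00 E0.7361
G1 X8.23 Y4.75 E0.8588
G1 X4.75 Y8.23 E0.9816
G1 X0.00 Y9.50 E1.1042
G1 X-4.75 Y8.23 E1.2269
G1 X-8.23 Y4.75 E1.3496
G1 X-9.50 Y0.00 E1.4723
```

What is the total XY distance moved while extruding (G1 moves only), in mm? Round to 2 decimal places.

59.02 mm

Sum the Euclidean lengths of each G1 segment: total = 59.02 mm.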